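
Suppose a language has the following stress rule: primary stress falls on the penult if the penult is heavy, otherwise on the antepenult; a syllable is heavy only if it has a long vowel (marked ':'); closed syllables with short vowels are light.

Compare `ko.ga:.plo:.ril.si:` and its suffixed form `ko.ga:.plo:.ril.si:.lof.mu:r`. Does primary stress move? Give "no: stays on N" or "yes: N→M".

yes: 3→5

Base `ko.ga:.plo:.ril.si:` (5 syllables):
  Weights: 3 plo: H, 4 ril L, 5 si: H.
  The penult (syllable 4, ril) is light, so stress falls on the antepenult (syllable 3, plo:).
  → primary stress on syllable 3.
Suffixed `ko.ga:.plo:.ril.si:.lof.mu:r` (7 syllables):
  Weights: 5 si: H, 6 lof L, 7 mu:r H.
  The penult (syllable 6, lof) is light, so stress falls on the antepenult (syllable 5, si:).
  → primary stress on syllable 5.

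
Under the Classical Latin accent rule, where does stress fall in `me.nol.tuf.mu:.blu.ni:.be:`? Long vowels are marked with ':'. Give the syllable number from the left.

6

Classical Latin: stress the penult if heavy (long vowel or closed), else the antepenult.
Weights: 5 blu L, 6 ni: H, 7 be: H.
The penult (syllable 6, ni:) is heavy, so it takes stress.
Stress on syllable 6: me.nol.tuf.mu:.blu.ˈni:.be:.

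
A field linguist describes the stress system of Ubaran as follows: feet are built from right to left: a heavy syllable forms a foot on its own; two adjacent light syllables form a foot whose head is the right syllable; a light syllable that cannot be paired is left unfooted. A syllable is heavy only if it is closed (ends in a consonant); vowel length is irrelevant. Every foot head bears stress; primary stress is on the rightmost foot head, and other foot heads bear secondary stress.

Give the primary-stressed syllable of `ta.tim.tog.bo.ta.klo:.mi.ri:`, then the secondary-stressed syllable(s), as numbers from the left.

primary 8, secondary 2, 3, 6

Weights: 1 ta L, 2 tim H, 3 tog H, 4 bo L, 5 ta L, 6 klo: L, 7 mi L, 8 ri: L.
Parse right to left (heavy = foot alone; LL = one foot; stranded L unfooted): ta (ˈtim) (ˈtog) bo (ta.ˈklo:) (mi.ˈri:).
Foot heads: 2, 3, 6, 8.
Primary stress on the rightmost head = syllable 8.
Secondary stress on 2, 3, 6: ta.ˌtim.ˌtog.bo.ta.ˌklo:.mi.ˈri:.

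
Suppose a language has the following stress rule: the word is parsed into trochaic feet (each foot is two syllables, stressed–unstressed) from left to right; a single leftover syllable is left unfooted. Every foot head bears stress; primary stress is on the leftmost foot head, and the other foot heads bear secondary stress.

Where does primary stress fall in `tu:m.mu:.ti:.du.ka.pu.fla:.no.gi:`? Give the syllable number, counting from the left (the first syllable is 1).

Parse left to right into trochaic (ˈσσ) feet: (ˈtu:m.mu:) (ˈti:.du) (ˈka.pu) (ˈfla:.no) gi:. Syllable 9 is left unfooted.
Foot heads (stressed positions): 1, 3, 5, 7.
End Rule Leftmost: primary stress on the leftmost head = syllable 1.
Primary stress: syllable 1 → ˈtu:m.mu:.ti:.du.ka.pu.fla:.no.gi:.

1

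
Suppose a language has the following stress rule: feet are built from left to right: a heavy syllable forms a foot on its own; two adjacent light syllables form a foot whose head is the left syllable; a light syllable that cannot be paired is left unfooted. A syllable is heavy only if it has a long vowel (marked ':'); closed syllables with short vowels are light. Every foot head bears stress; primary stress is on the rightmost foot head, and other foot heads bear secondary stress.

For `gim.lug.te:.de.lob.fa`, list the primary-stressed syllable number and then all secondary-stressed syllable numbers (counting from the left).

Weights: 1 gim L, 2 lug L, 3 te: H, 4 de L, 5 lob L, 6 fa L.
Parse left to right (heavy = foot alone; LL = one foot; stranded L unfooted): (ˈgim.lug) (ˈte:) (ˈde.lob) fa.
Foot heads: 1, 3, 4.
Primary stress on the rightmost head = syllable 4.
Secondary stress on 1, 3: ˌgim.lug.ˌte:.ˈde.lob.fa.

primary 4, secondary 1, 3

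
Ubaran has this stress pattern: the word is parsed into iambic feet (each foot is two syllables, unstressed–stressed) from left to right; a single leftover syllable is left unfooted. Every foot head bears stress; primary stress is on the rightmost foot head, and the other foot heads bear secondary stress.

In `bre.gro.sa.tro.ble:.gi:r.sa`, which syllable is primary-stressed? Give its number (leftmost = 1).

Parse left to right into iambic (σˈσ) feet: (bre.ˈgro) (sa.ˈtro) (ble:.ˈgi:r) sa. Syllable 7 is left unfooted.
Foot heads (stressed positions): 2, 4, 6.
End Rule Rightmost: primary stress on the rightmost head = syllable 6.
Primary stress: syllable 6 → bre.gro.sa.tro.ble:.ˈgi:r.sa.

6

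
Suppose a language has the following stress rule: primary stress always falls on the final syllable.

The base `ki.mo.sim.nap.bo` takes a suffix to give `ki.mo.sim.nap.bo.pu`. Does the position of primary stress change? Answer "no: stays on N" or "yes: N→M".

yes: 5→6

Base `ki.mo.sim.nap.bo` (5 syllables):
  The word has 5 syllables; the final syllable is syllable 5 (bo).
  → primary stress on syllable 5.
Suffixed `ki.mo.sim.nap.bo.pu` (6 syllables):
  The word has 6 syllables; the final syllable is syllable 6 (pu).
  → primary stress on syllable 6.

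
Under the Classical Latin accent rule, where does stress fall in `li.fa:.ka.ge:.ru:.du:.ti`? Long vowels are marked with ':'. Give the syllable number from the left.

Classical Latin: stress the penult if heavy (long vowel or closed), else the antepenult.
Weights: 5 ru: H, 6 du: H, 7 ti L.
The penult (syllable 6, du:) is heavy, so it takes stress.
Stress on syllable 6: li.fa:.ka.ge:.ru:.ˈdu:.ti.

6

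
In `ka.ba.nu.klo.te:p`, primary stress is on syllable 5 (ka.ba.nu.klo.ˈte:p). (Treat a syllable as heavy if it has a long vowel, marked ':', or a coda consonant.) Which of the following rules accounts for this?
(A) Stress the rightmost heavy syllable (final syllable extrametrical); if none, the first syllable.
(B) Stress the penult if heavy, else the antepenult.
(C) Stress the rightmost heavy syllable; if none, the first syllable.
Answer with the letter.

C

Rule A → syllable 1 (observed: 5).
Rule B → syllable 3 (observed: 5).
Rule C → syllable 5 ✓.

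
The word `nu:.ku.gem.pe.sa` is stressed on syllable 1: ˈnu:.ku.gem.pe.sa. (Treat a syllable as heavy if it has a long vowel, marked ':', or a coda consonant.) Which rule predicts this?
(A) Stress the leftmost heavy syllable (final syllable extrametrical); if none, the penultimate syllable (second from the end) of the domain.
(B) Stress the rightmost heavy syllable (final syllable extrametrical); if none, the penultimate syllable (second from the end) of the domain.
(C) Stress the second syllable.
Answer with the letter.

Rule A → syllable 1 ✓.
Rule B → syllable 3 (observed: 1).
Rule C → syllable 2 (observed: 1).

A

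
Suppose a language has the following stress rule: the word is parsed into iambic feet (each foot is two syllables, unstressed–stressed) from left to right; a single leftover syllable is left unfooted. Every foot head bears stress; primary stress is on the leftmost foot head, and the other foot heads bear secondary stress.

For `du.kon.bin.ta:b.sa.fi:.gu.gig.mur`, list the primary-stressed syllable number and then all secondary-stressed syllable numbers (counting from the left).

Parse left to right into iambic (σˈσ) feet: (du.ˈkon) (bin.ˈta:b) (sa.ˈfi:) (gu.ˈgig) mur. Syllable 9 is left unfooted.
Foot heads (stressed positions): 2, 4, 6, 8.
End Rule Leftmost: primary stress on the leftmost head = syllable 2.
Secondary stress on 4, 6, 8: du.ˈkon.bin.ˌta:b.sa.ˌfi:.gu.ˌgig.mur.

primary 2, secondary 4, 6, 8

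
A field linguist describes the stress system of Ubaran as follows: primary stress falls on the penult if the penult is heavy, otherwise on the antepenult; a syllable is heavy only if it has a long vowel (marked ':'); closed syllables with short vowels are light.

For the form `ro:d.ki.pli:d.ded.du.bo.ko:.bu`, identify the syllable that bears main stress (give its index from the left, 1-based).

7

Weights: 6 bo L, 7 ko: H, 8 bu L.
The penult (syllable 7, ko:) is heavy, so it takes stress.
Primary stress: syllable 7 → ro:d.ki.pli:d.ded.du.bo.ˈko:.bu.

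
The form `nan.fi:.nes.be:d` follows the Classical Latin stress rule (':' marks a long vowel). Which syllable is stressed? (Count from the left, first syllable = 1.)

3

Classical Latin: stress the penult if heavy (long vowel or closed), else the antepenult.
Weights: 2 fi: H, 3 nes H, 4 be:d H.
The penult (syllable 3, nes) is heavy, so it takes stress.
Stress on syllable 3: nan.fi:.ˈnes.be:d.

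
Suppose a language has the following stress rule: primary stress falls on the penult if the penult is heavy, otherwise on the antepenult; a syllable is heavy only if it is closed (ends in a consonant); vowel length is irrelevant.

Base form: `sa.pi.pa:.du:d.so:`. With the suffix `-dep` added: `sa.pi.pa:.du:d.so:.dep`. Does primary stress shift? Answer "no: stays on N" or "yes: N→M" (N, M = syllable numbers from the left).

Base `sa.pi.pa:.du:d.so:` (5 syllables):
  Weights: 3 pa: L, 4 du:d H, 5 so: L.
  The penult (syllable 4, du:d) is heavy, so it takes stress.
  → primary stress on syllable 4.
Suffixed `sa.pi.pa:.du:d.so:.dep` (6 syllables):
  Weights: 4 du:d H, 5 so: L, 6 dep H.
  The penult (syllable 5, so:) is light, so stress falls on the antepenult (syllable 4, du:d).
  → primary stress on syllable 4.

no: stays on 4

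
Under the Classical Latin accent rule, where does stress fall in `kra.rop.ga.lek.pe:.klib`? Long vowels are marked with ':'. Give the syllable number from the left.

Classical Latin: stress the penult if heavy (long vowel or closed), else the antepenult.
Weights: 4 lek H, 5 pe: H, 6 klib H.
The penult (syllable 5, pe:) is heavy, so it takes stress.
Stress on syllable 5: kra.rop.ga.lek.ˈpe:.klib.

5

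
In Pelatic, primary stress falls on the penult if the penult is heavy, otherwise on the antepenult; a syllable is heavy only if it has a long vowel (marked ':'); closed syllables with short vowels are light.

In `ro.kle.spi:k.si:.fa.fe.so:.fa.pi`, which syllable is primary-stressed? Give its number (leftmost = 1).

7

Weights: 7 so: H, 8 fa L, 9 pi L.
The penult (syllable 8, fa) is light, so stress falls on the antepenult (syllable 7, so:).
Primary stress: syllable 7 → ro.kle.spi:k.si:.fa.fe.ˈso:.fa.pi.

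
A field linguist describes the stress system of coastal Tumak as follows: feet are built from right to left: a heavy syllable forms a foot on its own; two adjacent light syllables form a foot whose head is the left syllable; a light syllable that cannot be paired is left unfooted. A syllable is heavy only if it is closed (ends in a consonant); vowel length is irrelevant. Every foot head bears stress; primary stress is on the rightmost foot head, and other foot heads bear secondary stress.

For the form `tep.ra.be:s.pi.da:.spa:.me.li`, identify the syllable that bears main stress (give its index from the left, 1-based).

7

Weights: 1 tep H, 2 ra L, 3 be:s H, 4 pi L, 5 da: L, 6 spa: L, 7 me L, 8 li L.
Parse right to left (heavy = foot alone; LL = one foot; stranded L unfooted): (ˈtep) ra (ˈbe:s) pi (ˈda:.spa:) (ˈme.li).
Foot heads: 1, 3, 5, 7.
Primary stress on the rightmost head = syllable 7.
Primary stress: syllable 7 → tep.ra.be:s.pi.da:.spa:.ˈme.li.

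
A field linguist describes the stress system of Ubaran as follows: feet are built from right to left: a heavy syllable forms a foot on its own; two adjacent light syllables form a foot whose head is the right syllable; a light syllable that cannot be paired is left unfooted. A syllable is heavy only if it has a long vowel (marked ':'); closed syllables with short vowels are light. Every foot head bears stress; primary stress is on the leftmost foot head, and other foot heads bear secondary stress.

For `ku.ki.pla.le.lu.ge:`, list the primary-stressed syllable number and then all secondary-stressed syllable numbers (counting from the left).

primary 3, secondary 5, 6

Weights: 1 ku L, 2 ki L, 3 pla L, 4 le L, 5 lu L, 6 ge: H.
Parse right to left (heavy = foot alone; LL = one foot; stranded L unfooted): ku (ki.ˈpla) (le.ˈlu) (ˈge:).
Foot heads: 3, 5, 6.
Primary stress on the leftmost head = syllable 3.
Secondary stress on 5, 6: ku.ki.ˈpla.le.ˌlu.ˌge:.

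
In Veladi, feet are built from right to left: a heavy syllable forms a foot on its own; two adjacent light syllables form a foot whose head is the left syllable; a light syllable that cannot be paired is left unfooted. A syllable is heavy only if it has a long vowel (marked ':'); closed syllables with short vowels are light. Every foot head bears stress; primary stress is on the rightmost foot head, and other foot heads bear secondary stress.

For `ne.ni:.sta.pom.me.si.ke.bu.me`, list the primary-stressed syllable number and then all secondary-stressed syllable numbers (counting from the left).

primary 8, secondary 2, 4, 6

Weights: 1 ne L, 2 ni: H, 3 sta L, 4 pom L, 5 me L, 6 si L, 7 ke L, 8 bu L, 9 me L.
Parse right to left (heavy = foot alone; LL = one foot; stranded L unfooted): ne (ˈni:) sta (ˈpom.me) (ˈsi.ke) (ˈbu.me).
Foot heads: 2, 4, 6, 8.
Primary stress on the rightmost head = syllable 8.
Secondary stress on 2, 4, 6: ne.ˌni:.sta.ˌpom.me.ˌsi.ke.ˈbu.me.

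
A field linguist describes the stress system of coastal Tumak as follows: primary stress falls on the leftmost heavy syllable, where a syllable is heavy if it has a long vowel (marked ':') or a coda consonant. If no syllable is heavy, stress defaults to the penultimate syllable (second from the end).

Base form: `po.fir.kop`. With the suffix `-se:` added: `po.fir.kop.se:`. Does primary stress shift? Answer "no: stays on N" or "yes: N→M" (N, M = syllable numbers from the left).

no: stays on 2

Base `po.fir.kop` (3 syllables):
  Weights: 1 po L, 2 fir H, 3 kop H.
  Heavy syllables in the domain: 2, 3. The leftmost is syllable 2 (fir).
  → primary stress on syllable 2.
Suffixed `po.fir.kop.se:` (4 syllables):
  Weights: 1 po L, 2 fir H, 3 kop H, 4 se: H.
  Heavy syllables in the domain: 2, 3, 4. The leftmost is syllable 2 (fir).
  → primary stress on syllable 2.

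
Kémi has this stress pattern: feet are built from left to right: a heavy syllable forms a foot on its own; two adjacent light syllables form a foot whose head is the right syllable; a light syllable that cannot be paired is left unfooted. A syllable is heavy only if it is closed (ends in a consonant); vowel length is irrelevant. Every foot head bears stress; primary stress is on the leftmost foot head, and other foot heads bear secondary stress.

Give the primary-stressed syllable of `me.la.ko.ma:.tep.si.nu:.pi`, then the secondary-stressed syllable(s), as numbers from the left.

primary 2, secondary 4, 5, 7

Weights: 1 me L, 2 la L, 3 ko L, 4 ma: L, 5 tep H, 6 si L, 7 nu: L, 8 pi L.
Parse left to right (heavy = foot alone; LL = one foot; stranded L unfooted): (me.ˈla) (ko.ˈma:) (ˈtep) (si.ˈnu:) pi.
Foot heads: 2, 4, 5, 7.
Primary stress on the leftmost head = syllable 2.
Secondary stress on 4, 5, 7: me.ˈla.ko.ˌma:.ˌtep.si.ˌnu:.pi.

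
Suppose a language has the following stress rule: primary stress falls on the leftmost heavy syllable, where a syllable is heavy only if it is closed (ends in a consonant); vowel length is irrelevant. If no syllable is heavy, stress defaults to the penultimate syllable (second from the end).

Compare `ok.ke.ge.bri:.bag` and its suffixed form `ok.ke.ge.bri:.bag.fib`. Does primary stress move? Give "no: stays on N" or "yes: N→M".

Base `ok.ke.ge.bri:.bag` (5 syllables):
  Weights: 1 ok H, 2 ke L, 3 ge L, 4 bri: L, 5 bag H.
  Heavy syllables in the domain: 1, 5. The leftmost is syllable 1 (ok).
  → primary stress on syllable 1.
Suffixed `ok.ke.ge.bri:.bag.fib` (6 syllables):
  Weights: 1 ok H, 2 ke L, 3 ge L, 4 bri: L, 5 bag H, 6 fib H.
  Heavy syllables in the domain: 1, 5, 6. The leftmost is syllable 1 (ok).
  → primary stress on syllable 1.

no: stays on 1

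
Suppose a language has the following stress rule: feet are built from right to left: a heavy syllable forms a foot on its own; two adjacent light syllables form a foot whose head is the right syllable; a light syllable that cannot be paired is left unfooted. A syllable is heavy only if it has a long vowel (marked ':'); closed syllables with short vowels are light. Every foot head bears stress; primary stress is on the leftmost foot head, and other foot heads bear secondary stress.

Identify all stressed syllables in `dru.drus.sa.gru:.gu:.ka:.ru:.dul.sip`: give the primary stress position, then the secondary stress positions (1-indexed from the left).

Weights: 1 dru L, 2 drus L, 3 sa L, 4 gru: H, 5 gu: H, 6 ka: H, 7 ru: H, 8 dul L, 9 sip L.
Parse right to left (heavy = foot alone; LL = one foot; stranded L unfooted): dru (drus.ˈsa) (ˈgru:) (ˈgu:) (ˈka:) (ˈru:) (dul.ˈsip).
Foot heads: 3, 4, 5, 6, 7, 9.
Primary stress on the leftmost head = syllable 3.
Secondary stress on 4, 5, 6, 7, 9: dru.drus.ˈsa.ˌgru:.ˌgu:.ˌka:.ˌru:.dul.ˌsip.

primary 3, secondary 4, 5, 6, 7, 9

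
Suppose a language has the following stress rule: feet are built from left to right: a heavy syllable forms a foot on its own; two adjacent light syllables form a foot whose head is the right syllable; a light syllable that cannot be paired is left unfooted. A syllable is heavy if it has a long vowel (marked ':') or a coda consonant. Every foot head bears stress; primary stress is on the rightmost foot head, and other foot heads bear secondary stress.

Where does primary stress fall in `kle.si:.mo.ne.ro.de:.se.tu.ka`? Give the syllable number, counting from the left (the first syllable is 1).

8

Weights: 1 kle L, 2 si: H, 3 mo L, 4 ne L, 5 ro L, 6 de: H, 7 se L, 8 tu L, 9 ka L.
Parse left to right (heavy = foot alone; LL = one foot; stranded L unfooted): kle (ˈsi:) (mo.ˈne) ro (ˈde:) (se.ˈtu) ka.
Foot heads: 2, 4, 6, 8.
Primary stress on the rightmost head = syllable 8.
Primary stress: syllable 8 → kle.si:.mo.ne.ro.de:.se.ˈtu.ka.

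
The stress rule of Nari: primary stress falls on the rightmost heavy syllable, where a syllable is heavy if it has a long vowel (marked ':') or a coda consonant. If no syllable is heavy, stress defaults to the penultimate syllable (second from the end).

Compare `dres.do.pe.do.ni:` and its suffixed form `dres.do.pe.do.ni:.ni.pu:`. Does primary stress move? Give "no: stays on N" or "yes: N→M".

Base `dres.do.pe.do.ni:` (5 syllables):
  Weights: 1 dres H, 2 do L, 3 pe L, 4 do L, 5 ni: H.
  Heavy syllables in the domain: 1, 5. The rightmost is syllable 5 (ni:).
  → primary stress on syllable 5.
Suffixed `dres.do.pe.do.ni:.ni.pu:` (7 syllables):
  Weights: 1 dres H, 2 do L, 3 pe L, 4 do L, 5 ni: H, 6 ni L, 7 pu: H.
  Heavy syllables in the domain: 1, 5, 7. The rightmost is syllable 7 (pu:).
  → primary stress on syllable 7.

yes: 5→7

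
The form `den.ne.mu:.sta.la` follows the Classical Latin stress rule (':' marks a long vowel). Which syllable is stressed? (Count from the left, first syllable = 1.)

Classical Latin: stress the penult if heavy (long vowel or closed), else the antepenult.
Weights: 3 mu: H, 4 sta L, 5 la L.
The penult (syllable 4, sta) is light, so stress falls on the antepenult (syllable 3, mu:).
Stress on syllable 3: den.ne.ˈmu:.sta.la.

3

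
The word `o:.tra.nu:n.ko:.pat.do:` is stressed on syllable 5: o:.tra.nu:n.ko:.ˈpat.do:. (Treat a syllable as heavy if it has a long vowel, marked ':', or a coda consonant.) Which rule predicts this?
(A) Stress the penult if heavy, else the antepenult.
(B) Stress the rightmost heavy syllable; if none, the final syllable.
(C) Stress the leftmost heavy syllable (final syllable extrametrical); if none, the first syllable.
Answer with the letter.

Rule A → syllable 5 ✓.
Rule B → syllable 6 (observed: 5).
Rule C → syllable 1 (observed: 5).

A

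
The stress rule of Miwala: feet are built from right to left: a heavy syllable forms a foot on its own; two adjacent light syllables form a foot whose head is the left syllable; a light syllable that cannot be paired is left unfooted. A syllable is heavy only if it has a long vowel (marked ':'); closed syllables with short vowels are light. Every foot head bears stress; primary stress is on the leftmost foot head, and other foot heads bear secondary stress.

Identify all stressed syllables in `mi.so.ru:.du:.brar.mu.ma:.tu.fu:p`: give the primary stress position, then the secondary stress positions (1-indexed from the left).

primary 1, secondary 3, 4, 5, 7, 9

Weights: 1 mi L, 2 so L, 3 ru: H, 4 du: H, 5 brar L, 6 mu L, 7 ma: H, 8 tu L, 9 fu:p H.
Parse right to left (heavy = foot alone; LL = one foot; stranded L unfooted): (ˈmi.so) (ˈru:) (ˈdu:) (ˈbrar.mu) (ˈma:) tu (ˈfu:p).
Foot heads: 1, 3, 4, 5, 7, 9.
Primary stress on the leftmost head = syllable 1.
Secondary stress on 3, 4, 5, 7, 9: ˈmi.so.ˌru:.ˌdu:.ˌbrar.mu.ˌma:.tu.ˌfu:p.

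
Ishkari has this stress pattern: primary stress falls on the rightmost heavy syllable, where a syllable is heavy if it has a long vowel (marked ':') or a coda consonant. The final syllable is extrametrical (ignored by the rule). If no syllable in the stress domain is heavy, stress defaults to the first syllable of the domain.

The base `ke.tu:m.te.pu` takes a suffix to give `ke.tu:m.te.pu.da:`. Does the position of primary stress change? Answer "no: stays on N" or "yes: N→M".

no: stays on 2

Base `ke.tu:m.te.pu` (4 syllables):
  The final syllable (4, pu) is extrametrical; the stress domain is syllables 1–3.
  Weights: 1 ke L, 2 tu:m H, 3 te L.
  Heavy syllables in the domain: 2. The rightmost is syllable 2 (tu:m).
  → primary stress on syllable 2.
Suffixed `ke.tu:m.te.pu.da:` (5 syllables):
  The final syllable (5, da:) is extrametrical; the stress domain is syllables 1–4.
  Weights: 1 ke L, 2 tu:m H, 3 te L, 4 pu L.
  Heavy syllables in the domain: 2. The rightmost is syllable 2 (tu:m).
  → primary stress on syllable 2.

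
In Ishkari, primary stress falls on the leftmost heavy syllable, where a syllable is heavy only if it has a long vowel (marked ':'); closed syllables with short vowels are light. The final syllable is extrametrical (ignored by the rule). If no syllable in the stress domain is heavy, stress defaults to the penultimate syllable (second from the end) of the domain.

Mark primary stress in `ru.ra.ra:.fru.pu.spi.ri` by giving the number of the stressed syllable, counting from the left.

3

The final syllable (7, ri) is extrametrical; the stress domain is syllables 1–6.
Weights: 1 ru L, 2 ra L, 3 ra: H, 4 fru L, 5 pu L, 6 spi L.
Heavy syllables in the domain: 3. The leftmost is syllable 3 (ra:).
Primary stress: syllable 3 → ru.ra.ˈra:.fru.pu.spi.ri.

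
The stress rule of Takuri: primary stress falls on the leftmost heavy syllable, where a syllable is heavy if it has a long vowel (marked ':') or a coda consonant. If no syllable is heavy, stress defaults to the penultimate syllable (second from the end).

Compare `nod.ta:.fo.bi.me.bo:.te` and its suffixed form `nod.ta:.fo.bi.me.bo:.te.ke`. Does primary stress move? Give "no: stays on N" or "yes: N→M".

Base `nod.ta:.fo.bi.me.bo:.te` (7 syllables):
  Weights: 1 nod H, 2 ta: H, 3 fo L, 4 bi L, 5 me L, 6 bo: H, 7 te L.
  Heavy syllables in the domain: 1, 2, 6. The leftmost is syllable 1 (nod).
  → primary stress on syllable 1.
Suffixed `nod.ta:.fo.bi.me.bo:.te.ke` (8 syllables):
  Weights: 1 nod H, 2 ta: H, 3 fo L, 4 bi L, 5 me L, 6 bo: H, 7 te L, 8 ke L.
  Heavy syllables in the domain: 1, 2, 6. The leftmost is syllable 1 (nod).
  → primary stress on syllable 1.

no: stays on 1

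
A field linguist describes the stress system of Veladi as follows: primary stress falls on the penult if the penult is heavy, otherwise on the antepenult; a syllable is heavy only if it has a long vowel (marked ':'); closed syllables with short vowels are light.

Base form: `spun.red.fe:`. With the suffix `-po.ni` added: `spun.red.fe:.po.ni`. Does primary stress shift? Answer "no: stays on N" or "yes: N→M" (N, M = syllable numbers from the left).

yes: 1→3

Base `spun.red.fe:` (3 syllables):
  Weights: 1 spun L, 2 red L, 3 fe: H.
  The penult (syllable 2, red) is light, so stress falls on the antepenult (syllable 1, spun).
  → primary stress on syllable 1.
Suffixed `spun.red.fe:.po.ni` (5 syllables):
  Weights: 3 fe: H, 4 po L, 5 ni L.
  The penult (syllable 4, po) is light, so stress falls on the antepenult (syllable 3, fe:).
  → primary stress on syllable 3.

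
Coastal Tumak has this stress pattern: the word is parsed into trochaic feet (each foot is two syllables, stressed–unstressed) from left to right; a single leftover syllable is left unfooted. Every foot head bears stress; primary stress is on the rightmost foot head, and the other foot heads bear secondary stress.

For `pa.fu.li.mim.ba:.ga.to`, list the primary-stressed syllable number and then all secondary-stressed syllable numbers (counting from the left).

Parse left to right into trochaic (ˈσσ) feet: (ˈpa.fu) (ˈli.mim) (ˈba:.ga) to. Syllable 7 is left unfooted.
Foot heads (stressed positions): 1, 3, 5.
End Rule Rightmost: primary stress on the rightmost head = syllable 5.
Secondary stress on 1, 3: ˌpa.fu.ˌli.mim.ˈba:.ga.to.

primary 5, secondary 1, 3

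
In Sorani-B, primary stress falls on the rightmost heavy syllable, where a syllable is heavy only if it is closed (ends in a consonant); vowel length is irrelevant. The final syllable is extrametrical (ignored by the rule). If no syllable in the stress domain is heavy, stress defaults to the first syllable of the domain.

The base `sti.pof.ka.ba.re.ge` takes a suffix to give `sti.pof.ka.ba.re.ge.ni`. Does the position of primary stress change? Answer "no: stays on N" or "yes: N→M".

Base `sti.pof.ka.ba.re.ge` (6 syllables):
  The final syllable (6, ge) is extrametrical; the stress domain is syllables 1–5.
  Weights: 1 sti L, 2 pof H, 3 ka L, 4 ba L, 5 re L.
  Heavy syllables in the domain: 2. The rightmost is syllable 2 (pof).
  → primary stress on syllable 2.
Suffixed `sti.pof.ka.ba.re.ge.ni` (7 syllables):
  The final syllable (7, ni) is extrametrical; the stress domain is syllables 1–6.
  Weights: 1 sti L, 2 pof H, 3 ka L, 4 ba L, 5 re L, 6 ge L.
  Heavy syllables in the domain: 2. The rightmost is syllable 2 (pof).
  → primary stress on syllable 2.

no: stays on 2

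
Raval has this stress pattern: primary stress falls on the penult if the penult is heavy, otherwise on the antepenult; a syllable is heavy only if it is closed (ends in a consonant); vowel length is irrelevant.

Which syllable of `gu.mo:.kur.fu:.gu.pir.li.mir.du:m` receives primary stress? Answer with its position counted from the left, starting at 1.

8

Weights: 7 li L, 8 mir H, 9 du:m H.
The penult (syllable 8, mir) is heavy, so it takes stress.
Primary stress: syllable 8 → gu.mo:.kur.fu:.gu.pir.li.ˈmir.du:m.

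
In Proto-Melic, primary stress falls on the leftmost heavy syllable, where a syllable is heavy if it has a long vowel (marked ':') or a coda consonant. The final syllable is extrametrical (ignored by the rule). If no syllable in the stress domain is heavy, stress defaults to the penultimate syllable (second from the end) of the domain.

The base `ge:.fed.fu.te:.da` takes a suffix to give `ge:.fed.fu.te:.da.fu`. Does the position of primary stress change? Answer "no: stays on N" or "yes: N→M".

no: stays on 1

Base `ge:.fed.fu.te:.da` (5 syllables):
  The final syllable (5, da) is extrametrical; the stress domain is syllables 1–4.
  Weights: 1 ge: H, 2 fed H, 3 fu L, 4 te: H.
  Heavy syllables in the domain: 1, 2, 4. The leftmost is syllable 1 (ge:).
  → primary stress on syllable 1.
Suffixed `ge:.fed.fu.te:.da.fu` (6 syllables):
  The final syllable (6, fu) is extrametrical; the stress domain is syllables 1–5.
  Weights: 1 ge: H, 2 fed H, 3 fu L, 4 te: H, 5 da L.
  Heavy syllables in the domain: 1, 2, 4. The leftmost is syllable 1 (ge:).
  → primary stress on syllable 1.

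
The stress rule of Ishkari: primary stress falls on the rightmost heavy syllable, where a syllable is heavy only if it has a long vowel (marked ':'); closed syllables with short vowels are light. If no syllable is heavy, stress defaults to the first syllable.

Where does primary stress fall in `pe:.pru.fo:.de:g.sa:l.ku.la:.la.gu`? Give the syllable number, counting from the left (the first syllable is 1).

7

Weights: 1 pe: H, 2 pru L, 3 fo: H, 4 de:g H, 5 sa:l H, 6 ku L, 7 la: H, 8 la L, 9 gu L.
Heavy syllables in the domain: 1, 3, 4, 5, 7. The rightmost is syllable 7 (la:).
Primary stress: syllable 7 → pe:.pru.fo:.de:g.sa:l.ku.ˈla:.la.gu.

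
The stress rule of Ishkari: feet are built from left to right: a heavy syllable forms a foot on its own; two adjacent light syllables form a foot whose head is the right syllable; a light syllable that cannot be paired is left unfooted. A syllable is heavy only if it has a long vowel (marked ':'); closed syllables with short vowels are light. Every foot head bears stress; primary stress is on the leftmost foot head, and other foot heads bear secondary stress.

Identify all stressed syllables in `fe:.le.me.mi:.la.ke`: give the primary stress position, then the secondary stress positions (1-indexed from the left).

Weights: 1 fe: H, 2 le L, 3 me L, 4 mi: H, 5 la L, 6 ke L.
Parse left to right (heavy = foot alone; LL = one foot; stranded L unfooted): (ˈfe:) (le.ˈme) (ˈmi:) (la.ˈke).
Foot heads: 1, 3, 4, 6.
Primary stress on the leftmost head = syllable 1.
Secondary stress on 3, 4, 6: ˈfe:.le.ˌme.ˌmi:.la.ˌke.

primary 1, secondary 3, 4, 6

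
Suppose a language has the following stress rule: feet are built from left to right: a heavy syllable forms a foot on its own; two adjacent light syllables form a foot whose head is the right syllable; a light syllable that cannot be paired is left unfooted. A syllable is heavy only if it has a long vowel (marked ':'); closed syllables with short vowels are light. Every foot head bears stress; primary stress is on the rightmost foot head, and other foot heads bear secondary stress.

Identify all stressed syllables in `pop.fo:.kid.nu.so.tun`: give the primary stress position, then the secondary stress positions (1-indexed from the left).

primary 6, secondary 2, 4

Weights: 1 pop L, 2 fo: H, 3 kid L, 4 nu L, 5 so L, 6 tun L.
Parse left to right (heavy = foot alone; LL = one foot; stranded L unfooted): pop (ˈfo:) (kid.ˈnu) (so.ˈtun).
Foot heads: 2, 4, 6.
Primary stress on the rightmost head = syllable 6.
Secondary stress on 2, 4: pop.ˌfo:.kid.ˌnu.so.ˈtun.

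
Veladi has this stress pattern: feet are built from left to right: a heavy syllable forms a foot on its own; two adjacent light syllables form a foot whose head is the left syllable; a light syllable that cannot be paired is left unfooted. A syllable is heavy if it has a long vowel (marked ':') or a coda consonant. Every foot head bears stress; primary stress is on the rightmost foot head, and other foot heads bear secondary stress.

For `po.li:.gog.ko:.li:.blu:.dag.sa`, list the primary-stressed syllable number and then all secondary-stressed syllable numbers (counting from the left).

primary 7, secondary 2, 3, 4, 5, 6

Weights: 1 po L, 2 li: H, 3 gog H, 4 ko: H, 5 li: H, 6 blu: H, 7 dag H, 8 sa L.
Parse left to right (heavy = foot alone; LL = one foot; stranded L unfooted): po (ˈli:) (ˈgog) (ˈko:) (ˈli:) (ˈblu:) (ˈdag) sa.
Foot heads: 2, 3, 4, 5, 6, 7.
Primary stress on the rightmost head = syllable 7.
Secondary stress on 2, 3, 4, 5, 6: po.ˌli:.ˌgog.ˌko:.ˌli:.ˌblu:.ˈdag.sa.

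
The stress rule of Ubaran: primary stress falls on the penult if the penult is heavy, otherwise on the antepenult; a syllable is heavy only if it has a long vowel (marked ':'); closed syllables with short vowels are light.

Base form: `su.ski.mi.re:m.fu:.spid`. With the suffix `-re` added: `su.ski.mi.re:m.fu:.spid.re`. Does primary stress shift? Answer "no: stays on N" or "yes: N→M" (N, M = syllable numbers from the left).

no: stays on 5

Base `su.ski.mi.re:m.fu:.spid` (6 syllables):
  Weights: 4 re:m H, 5 fu: H, 6 spid L.
  The penult (syllable 5, fu:) is heavy, so it takes stress.
  → primary stress on syllable 5.
Suffixed `su.ski.mi.re:m.fu:.spid.re` (7 syllables):
  Weights: 5 fu: H, 6 spid L, 7 re L.
  The penult (syllable 6, spid) is light, so stress falls on the antepenult (syllable 5, fu:).
  → primary stress on syllable 5.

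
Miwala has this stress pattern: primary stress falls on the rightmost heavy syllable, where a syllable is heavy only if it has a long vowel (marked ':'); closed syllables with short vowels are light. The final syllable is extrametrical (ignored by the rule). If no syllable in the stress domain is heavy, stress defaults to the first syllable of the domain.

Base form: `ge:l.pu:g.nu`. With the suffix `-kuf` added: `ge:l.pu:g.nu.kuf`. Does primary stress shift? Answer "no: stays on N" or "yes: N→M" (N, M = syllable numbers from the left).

no: stays on 2

Base `ge:l.pu:g.nu` (3 syllables):
  The final syllable (3, nu) is extrametrical; the stress domain is syllables 1–2.
  Weights: 1 ge:l H, 2 pu:g H.
  Heavy syllables in the domain: 1, 2. The rightmost is syllable 2 (pu:g).
  → primary stress on syllable 2.
Suffixed `ge:l.pu:g.nu.kuf` (4 syllables):
  The final syllable (4, kuf) is extrametrical; the stress domain is syllables 1–3.
  Weights: 1 ge:l H, 2 pu:g H, 3 nu L.
  Heavy syllables in the domain: 1, 2. The rightmost is syllable 2 (pu:g).
  → primary stress on syllable 2.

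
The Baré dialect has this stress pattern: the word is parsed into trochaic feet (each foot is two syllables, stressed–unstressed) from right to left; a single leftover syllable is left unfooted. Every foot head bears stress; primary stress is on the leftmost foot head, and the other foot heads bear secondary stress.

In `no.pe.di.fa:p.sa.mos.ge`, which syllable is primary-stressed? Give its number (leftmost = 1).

2

Parse right to left into trochaic (ˈσσ) feet: no (ˈpe.di) (ˈfa:p.sa) (ˈmos.ge). Syllable 1 is left unfooted.
Foot heads (stressed positions): 2, 4, 6.
End Rule Leftmost: primary stress on the leftmost head = syllable 2.
Primary stress: syllable 2 → no.ˈpe.di.fa:p.sa.mos.ge.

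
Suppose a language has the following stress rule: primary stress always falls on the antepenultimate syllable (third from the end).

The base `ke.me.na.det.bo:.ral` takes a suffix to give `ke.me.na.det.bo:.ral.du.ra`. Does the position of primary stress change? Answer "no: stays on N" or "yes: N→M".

Base `ke.me.na.det.bo:.ral` (6 syllables):
  The word has 6 syllables; the antepenultimate syllable (third from the end) is syllable 4 (det).
  → primary stress on syllable 4.
Suffixed `ke.me.na.det.bo:.ral.du.ra` (8 syllables):
  The word has 8 syllables; the antepenultimate syllable (third from the end) is syllable 6 (ral).
  → primary stress on syllable 6.

yes: 4→6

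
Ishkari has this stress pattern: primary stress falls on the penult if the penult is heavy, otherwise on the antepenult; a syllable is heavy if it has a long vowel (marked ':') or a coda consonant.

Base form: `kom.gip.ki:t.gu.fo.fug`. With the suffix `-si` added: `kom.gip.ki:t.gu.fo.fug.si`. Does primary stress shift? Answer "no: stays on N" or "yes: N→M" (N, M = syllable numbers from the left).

Base `kom.gip.ki:t.gu.fo.fug` (6 syllables):
  Weights: 4 gu L, 5 fo L, 6 fug H.
  The penult (syllable 5, fo) is light, so stress falls on the antepenult (syllable 4, gu).
  → primary stress on syllable 4.
Suffixed `kom.gip.ki:t.gu.fo.fug.si` (7 syllables):
  Weights: 5 fo L, 6 fug H, 7 si L.
  The penult (syllable 6, fug) is heavy, so it takes stress.
  → primary stress on syllable 6.

yes: 4→6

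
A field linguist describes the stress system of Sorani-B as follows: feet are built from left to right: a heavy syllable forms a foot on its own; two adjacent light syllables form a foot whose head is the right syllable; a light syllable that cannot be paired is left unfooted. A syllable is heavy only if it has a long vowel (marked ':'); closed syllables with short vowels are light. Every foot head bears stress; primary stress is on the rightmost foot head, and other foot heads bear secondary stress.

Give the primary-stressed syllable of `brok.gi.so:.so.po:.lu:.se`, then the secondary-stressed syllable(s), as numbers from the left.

primary 6, secondary 2, 3, 5

Weights: 1 brok L, 2 gi L, 3 so: H, 4 so L, 5 po: H, 6 lu: H, 7 se L.
Parse left to right (heavy = foot alone; LL = one foot; stranded L unfooted): (brok.ˈgi) (ˈso:) so (ˈpo:) (ˈlu:) se.
Foot heads: 2, 3, 5, 6.
Primary stress on the rightmost head = syllable 6.
Secondary stress on 2, 3, 5: brok.ˌgi.ˌso:.so.ˌpo:.ˈlu:.se.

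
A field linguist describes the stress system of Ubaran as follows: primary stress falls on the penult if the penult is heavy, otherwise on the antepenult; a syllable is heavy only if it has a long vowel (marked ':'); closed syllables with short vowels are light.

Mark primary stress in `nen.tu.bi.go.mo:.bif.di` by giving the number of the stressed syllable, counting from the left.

Weights: 5 mo: H, 6 bif L, 7 di L.
The penult (syllable 6, bif) is light, so stress falls on the antepenult (syllable 5, mo:).
Primary stress: syllable 5 → nen.tu.bi.go.ˈmo:.bif.di.

5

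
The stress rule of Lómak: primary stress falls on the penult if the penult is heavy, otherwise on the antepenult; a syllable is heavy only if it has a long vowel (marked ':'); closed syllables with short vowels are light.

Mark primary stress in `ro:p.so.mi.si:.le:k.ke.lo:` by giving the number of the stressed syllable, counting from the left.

5

Weights: 5 le:k H, 6 ke L, 7 lo: H.
The penult (syllable 6, ke) is light, so stress falls on the antepenult (syllable 5, le:k).
Primary stress: syllable 5 → ro:p.so.mi.si:.ˈle:k.ke.lo:.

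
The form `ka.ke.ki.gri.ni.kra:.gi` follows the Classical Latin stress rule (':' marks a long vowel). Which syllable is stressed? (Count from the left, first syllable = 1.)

6

Classical Latin: stress the penult if heavy (long vowel or closed), else the antepenult.
Weights: 5 ni L, 6 kra: H, 7 gi L.
The penult (syllable 6, kra:) is heavy, so it takes stress.
Stress on syllable 6: ka.ke.ki.gri.ni.ˈkra:.gi.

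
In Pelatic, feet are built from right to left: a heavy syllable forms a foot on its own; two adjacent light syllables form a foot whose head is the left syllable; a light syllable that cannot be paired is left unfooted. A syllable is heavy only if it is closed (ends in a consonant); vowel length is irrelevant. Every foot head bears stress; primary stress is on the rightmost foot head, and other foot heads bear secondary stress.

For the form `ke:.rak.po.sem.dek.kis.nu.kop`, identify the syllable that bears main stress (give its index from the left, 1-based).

8

Weights: 1 ke: L, 2 rak H, 3 po L, 4 sem H, 5 dek H, 6 kis H, 7 nu L, 8 kop H.
Parse right to left (heavy = foot alone; LL = one foot; stranded L unfooted): ke: (ˈrak) po (ˈsem) (ˈdek) (ˈkis) nu (ˈkop).
Foot heads: 2, 4, 5, 6, 8.
Primary stress on the rightmost head = syllable 8.
Primary stress: syllable 8 → ke:.rak.po.sem.dek.kis.nu.ˈkop.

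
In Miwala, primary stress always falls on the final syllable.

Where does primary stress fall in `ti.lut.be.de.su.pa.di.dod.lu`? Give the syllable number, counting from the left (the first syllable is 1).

The word has 9 syllables; the final syllable is syllable 9 (lu).
Primary stress: syllable 9 → ti.lut.be.de.su.pa.di.dod.ˈlu.

9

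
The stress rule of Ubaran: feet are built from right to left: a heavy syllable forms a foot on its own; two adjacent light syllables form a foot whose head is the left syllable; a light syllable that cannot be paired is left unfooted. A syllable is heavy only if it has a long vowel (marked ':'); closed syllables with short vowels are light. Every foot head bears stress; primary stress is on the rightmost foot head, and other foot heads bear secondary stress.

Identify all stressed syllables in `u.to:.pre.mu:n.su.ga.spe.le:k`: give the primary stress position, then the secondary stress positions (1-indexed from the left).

primary 8, secondary 2, 4, 6

Weights: 1 u L, 2 to: H, 3 pre L, 4 mu:n H, 5 su L, 6 ga L, 7 spe L, 8 le:k H.
Parse right to left (heavy = foot alone; LL = one foot; stranded L unfooted): u (ˈto:) pre (ˈmu:n) su (ˈga.spe) (ˈle:k).
Foot heads: 2, 4, 6, 8.
Primary stress on the rightmost head = syllable 8.
Secondary stress on 2, 4, 6: u.ˌto:.pre.ˌmu:n.su.ˌga.spe.ˈle:k.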